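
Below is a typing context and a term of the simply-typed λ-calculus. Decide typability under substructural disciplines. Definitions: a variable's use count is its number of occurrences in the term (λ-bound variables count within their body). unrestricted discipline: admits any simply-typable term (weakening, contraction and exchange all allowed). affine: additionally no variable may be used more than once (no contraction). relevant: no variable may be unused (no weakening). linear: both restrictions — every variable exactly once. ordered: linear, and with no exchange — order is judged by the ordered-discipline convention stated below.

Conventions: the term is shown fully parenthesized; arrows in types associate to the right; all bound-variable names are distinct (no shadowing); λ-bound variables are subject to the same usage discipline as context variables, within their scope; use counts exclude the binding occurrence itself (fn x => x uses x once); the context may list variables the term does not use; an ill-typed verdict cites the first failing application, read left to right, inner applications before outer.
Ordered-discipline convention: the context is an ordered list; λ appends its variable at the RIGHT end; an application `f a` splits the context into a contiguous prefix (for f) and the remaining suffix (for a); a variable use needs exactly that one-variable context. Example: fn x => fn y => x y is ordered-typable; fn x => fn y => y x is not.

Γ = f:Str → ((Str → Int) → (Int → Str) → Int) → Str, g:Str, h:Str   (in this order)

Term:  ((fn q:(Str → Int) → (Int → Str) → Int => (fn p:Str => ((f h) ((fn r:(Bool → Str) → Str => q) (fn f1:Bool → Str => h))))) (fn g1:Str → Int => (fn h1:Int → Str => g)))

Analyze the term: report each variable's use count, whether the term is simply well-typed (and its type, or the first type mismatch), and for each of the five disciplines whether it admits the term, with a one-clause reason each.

variable uses: f: 1×; g: 1×; h: 2×; q (bound): 1×; p (bound): 0×; r (bound): 0×; f1 (bound): 0×; g1 (bound): 0×; h1 (bound): 0×
uses in reading order: f, h, q, h, g
typing: ill-typed: a function awaiting (Str → Int) → (Int → Str) → Int gets (Str → Int) → (Int → Str) → Str
ordered ✗ (not simply typable)
linear ✗ (fails simple typing)
affine ✗ (a type mismatch blocks all five)
relevant ✗ (the type mismatch rejects it)
unrestricted ✗ (not simply typable)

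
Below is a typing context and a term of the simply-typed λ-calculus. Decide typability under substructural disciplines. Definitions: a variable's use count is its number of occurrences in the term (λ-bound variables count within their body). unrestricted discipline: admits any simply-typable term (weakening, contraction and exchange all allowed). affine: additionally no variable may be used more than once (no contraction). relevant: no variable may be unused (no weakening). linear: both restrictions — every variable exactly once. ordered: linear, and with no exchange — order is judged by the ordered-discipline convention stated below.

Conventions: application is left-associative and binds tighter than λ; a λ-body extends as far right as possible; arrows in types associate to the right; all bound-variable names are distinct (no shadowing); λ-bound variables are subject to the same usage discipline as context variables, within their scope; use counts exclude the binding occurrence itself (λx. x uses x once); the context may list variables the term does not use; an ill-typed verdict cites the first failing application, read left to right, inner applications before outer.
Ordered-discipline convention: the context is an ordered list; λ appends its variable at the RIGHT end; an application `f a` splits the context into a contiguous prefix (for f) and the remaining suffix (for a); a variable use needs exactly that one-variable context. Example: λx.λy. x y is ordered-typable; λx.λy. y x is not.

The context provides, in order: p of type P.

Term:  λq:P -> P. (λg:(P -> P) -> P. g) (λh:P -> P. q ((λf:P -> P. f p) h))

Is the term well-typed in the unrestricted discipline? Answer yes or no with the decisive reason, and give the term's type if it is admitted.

yes — typability at (P -> P) -> (P -> P) -> P is all that's needed; term : (P -> P) -> (P -> P) -> P
usage: p: 1×, q [bound]: 1×, g [bound]: 1×, h [bound]: 1×, f [bound]: 1×
use order (left to right): g, q, f, p, h
typing: well-typed — term : (P -> P) -> (P -> P) -> P
across the five disciplines: ordered ✗ | linear ✓ | affine ✓ | relevant ✓ | unrestricted ✓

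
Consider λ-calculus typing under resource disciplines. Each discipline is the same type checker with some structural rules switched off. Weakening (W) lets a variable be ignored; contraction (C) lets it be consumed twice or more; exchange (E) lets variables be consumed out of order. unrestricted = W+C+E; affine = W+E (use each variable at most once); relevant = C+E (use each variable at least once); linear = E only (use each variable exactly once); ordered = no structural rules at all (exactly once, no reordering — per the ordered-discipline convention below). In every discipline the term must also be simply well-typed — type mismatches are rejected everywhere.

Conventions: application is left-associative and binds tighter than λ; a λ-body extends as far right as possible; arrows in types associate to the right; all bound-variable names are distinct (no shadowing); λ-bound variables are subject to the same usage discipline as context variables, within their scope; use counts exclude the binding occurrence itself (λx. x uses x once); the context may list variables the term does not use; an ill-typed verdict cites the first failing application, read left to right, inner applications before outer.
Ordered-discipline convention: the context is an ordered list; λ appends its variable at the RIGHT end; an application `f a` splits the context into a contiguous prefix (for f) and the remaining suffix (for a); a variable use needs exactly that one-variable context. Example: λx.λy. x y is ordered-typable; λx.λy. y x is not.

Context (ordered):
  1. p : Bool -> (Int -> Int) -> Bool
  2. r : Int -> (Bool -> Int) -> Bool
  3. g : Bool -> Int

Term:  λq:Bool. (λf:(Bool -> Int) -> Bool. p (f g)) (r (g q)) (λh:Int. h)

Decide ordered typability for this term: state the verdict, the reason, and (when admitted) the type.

no — needs contraction — g ×2
use counts: p: 1, r: 1, g: 2, q (λ-bound): 1, f (λ-bound): 1, h (λ-bound): 1
uses in reading order: p, f, g, r, g, q, h
typing: well-typed at Bool -> Bool
summary: ordered ✗; linear ✗; affine ✗; relevant ✓; unrestricted ✓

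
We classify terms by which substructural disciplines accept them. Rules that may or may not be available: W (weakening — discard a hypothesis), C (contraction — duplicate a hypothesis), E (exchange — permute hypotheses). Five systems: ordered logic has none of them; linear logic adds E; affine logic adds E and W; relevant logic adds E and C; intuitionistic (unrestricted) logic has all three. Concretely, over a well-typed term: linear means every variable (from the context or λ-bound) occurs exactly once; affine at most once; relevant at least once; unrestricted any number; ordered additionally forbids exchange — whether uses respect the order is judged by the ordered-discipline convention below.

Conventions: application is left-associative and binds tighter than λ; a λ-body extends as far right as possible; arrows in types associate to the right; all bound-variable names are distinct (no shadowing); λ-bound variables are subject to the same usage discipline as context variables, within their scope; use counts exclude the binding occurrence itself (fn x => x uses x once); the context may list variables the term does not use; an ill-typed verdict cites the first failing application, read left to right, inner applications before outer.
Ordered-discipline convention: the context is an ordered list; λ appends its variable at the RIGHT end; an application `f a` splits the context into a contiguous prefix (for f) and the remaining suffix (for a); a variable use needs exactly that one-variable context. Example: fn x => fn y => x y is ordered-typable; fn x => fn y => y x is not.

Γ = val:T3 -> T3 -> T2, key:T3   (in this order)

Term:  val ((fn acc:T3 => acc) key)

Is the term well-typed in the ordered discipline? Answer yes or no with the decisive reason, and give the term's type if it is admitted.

yes — single-use (val, key, acc), ordered derivation ok; term : T3 -> T2
counts: val=1, key=1, acc (bound)=1
uses in reading order: val, acc, key
typing: well-typed at T3 -> T2
summary: ordered ✓ · linear ✓ · affine ✓ · relevant ✓ · unrestricted ✓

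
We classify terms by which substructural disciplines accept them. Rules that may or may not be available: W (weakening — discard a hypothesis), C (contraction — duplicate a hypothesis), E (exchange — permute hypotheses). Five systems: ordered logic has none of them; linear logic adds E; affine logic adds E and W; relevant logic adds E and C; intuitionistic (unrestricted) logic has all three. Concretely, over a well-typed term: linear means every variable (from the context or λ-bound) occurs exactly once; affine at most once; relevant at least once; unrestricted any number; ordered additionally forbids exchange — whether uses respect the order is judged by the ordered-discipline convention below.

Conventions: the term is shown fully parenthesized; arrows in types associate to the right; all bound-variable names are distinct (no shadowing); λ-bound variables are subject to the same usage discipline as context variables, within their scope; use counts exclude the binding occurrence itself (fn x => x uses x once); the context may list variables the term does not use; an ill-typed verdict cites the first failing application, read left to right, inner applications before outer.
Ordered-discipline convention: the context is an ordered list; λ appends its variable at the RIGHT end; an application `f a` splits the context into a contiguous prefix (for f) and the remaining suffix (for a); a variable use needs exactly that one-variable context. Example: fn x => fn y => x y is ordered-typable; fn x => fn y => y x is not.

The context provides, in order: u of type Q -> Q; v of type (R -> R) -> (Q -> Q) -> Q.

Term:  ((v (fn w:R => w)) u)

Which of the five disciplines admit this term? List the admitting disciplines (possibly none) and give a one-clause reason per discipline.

admitting disciplines: linear, affine, relevant, unrestricted
counts: u: 1; v: 1; w (bound): 1
left-to-right use order: v, w, u
typing: ✓ — Q
ordered: ✗, needs exchange: uses follow v, w, u
linear: ✓, each of u, v, w used exactly once
affine: ✓, at most one use each (u, v, w)
relevant: ✓, at least one use each (u, v, w)
unrestricted: ✓, type-checks (Q) and nothing is barred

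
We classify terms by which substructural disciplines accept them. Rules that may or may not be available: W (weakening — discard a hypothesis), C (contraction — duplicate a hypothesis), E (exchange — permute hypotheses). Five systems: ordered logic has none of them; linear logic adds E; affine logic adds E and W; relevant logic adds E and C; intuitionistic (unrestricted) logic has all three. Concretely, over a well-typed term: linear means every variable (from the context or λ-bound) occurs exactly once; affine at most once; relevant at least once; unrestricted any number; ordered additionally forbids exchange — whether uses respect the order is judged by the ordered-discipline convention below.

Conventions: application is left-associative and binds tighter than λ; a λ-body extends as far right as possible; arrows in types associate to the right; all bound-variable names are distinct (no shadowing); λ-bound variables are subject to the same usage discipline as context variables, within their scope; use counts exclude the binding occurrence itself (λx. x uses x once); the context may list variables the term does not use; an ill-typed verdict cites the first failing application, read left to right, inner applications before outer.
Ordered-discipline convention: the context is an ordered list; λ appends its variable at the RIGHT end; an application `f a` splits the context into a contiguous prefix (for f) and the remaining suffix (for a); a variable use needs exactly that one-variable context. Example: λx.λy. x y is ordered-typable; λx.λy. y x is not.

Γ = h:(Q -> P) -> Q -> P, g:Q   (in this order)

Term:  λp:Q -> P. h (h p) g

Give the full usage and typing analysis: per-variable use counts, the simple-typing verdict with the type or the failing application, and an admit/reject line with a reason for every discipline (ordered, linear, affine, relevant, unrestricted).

counts: h=2; g=1; p (λ-bound)=1
use order (left to right): h, h, p, g
typing: the term checks, with type (Q -> P) -> P
ordered ✗ (repeated use of h ×2)
linear ✗ (repeated use of h ×2)
affine ✗ (repeated use of h ×2)
relevant ✓ (at least one use each (h, g, p))
unrestricted ✓ (well-typed at (Q -> P) -> P; no restrictions here)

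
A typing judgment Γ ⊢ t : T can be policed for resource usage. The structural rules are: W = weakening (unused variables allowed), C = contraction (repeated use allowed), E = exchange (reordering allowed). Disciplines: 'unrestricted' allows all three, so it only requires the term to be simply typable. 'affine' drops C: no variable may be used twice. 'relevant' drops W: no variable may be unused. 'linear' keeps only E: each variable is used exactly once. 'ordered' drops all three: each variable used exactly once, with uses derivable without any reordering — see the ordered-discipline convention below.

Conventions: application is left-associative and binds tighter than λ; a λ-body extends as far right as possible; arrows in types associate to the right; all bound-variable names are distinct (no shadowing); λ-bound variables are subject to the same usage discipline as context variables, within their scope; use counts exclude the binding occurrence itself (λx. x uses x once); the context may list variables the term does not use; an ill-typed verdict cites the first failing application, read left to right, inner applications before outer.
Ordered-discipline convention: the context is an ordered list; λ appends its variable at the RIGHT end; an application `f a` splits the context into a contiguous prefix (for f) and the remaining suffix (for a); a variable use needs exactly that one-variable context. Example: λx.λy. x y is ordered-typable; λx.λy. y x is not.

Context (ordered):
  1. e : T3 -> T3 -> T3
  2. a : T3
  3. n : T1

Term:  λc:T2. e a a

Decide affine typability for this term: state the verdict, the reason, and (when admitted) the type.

no — uses contraction: a ×2
use counts: e: 1×, a: 2×, n: 0×, c [bound]: 0×
uses in reading order: e, a, a
typing: the term checks, with type T2 -> T3
summary: ordered ✗; linear ✗; affine ✗; relevant ✗; unrestricted ✓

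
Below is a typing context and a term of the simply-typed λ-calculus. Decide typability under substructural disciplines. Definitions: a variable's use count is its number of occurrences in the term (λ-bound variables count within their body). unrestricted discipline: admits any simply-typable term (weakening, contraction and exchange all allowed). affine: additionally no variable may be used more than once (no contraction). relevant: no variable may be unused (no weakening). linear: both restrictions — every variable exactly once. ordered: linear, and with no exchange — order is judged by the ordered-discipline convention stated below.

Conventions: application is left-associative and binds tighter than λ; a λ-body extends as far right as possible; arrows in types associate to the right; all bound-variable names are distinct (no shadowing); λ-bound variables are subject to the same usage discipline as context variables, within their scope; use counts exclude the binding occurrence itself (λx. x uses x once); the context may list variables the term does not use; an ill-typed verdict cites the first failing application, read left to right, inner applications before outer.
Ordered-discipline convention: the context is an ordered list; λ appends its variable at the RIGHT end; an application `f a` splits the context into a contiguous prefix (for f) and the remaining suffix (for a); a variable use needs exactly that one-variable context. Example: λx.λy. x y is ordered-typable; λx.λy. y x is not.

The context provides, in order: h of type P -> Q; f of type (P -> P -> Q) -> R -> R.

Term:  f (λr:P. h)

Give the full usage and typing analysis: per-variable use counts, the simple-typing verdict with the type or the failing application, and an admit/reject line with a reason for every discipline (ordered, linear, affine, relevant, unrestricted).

use counts: h: 1, f: 1, r (λ-bound): 0
left-to-right use order: f, h
typing: ✓ — R -> R
ordered: ✗ — r left unused
linear: ✗ — r left unused
affine: ✓ — h, f, r: no repeats, contraction unneeded
relevant: ✗ — r left unused
unrestricted: ✓ — type-checks (R -> R) and nothing is barred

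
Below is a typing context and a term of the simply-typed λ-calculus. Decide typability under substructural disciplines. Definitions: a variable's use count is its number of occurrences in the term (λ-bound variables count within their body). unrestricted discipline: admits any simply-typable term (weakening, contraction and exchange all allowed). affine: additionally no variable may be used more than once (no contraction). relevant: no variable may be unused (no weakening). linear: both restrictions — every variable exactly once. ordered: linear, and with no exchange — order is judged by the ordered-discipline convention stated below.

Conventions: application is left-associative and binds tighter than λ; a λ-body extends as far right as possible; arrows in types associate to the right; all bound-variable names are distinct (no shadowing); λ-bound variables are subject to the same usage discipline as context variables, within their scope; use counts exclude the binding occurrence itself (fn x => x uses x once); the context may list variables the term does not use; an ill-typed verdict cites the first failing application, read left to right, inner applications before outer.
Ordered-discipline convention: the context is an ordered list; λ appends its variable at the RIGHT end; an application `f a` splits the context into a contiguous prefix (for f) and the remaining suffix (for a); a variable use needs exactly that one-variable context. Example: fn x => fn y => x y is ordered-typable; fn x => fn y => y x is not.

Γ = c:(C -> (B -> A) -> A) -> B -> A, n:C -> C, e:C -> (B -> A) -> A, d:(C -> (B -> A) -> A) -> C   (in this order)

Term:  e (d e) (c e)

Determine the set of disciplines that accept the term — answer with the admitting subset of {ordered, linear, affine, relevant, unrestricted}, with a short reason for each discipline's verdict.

accepted by: unrestricted
usage: c: 1×; n: 0×; e: 3×; d: 1×
use order (left to right): e, d, e, c, e
typing: ✓ — A
ordered: ✗ — e ×3 used more than once (contraction); n left unused
linear: ✗ — e ×3 used more than once (contraction); n left unused
affine: ✗ — e ×3 used more than once (contraction)
relevant: ✗ — n left unused
unrestricted: ✓ — well-typed at A; no restrictions here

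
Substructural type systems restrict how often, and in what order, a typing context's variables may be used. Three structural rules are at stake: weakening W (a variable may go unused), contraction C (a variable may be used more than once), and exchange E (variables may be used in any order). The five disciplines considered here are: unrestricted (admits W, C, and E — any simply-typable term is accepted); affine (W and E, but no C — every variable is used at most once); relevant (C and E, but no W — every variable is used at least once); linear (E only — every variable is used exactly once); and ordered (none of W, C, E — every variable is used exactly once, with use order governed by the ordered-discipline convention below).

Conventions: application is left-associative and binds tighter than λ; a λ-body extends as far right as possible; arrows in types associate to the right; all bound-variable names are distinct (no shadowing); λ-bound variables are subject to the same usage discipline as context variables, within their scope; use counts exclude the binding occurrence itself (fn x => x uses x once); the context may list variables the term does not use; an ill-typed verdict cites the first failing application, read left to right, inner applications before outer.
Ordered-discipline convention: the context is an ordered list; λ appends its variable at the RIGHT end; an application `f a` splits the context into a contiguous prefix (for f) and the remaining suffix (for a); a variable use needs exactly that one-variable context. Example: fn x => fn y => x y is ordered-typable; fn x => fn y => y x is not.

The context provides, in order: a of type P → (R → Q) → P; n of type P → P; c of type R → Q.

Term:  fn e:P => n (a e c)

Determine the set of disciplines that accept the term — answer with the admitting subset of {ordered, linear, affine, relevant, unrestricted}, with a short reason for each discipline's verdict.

accepted by: linear, affine, relevant, unrestricted
use counts: a ×1; n ×1; c ×1; e (bound) ×1
use order (left to right): n, a, e, c
typing: well-typed — term : P → P
ordered ✗ (use order n, a, e, c needs exchange)
linear ✓ (exactly-once usage across a, n, c, e)
affine ✓ (at most one use each (a, n, c, e))
relevant ✓ (at least one use each (a, n, c, e))
unrestricted ✓ (well-typed at P → P; no restrictions here)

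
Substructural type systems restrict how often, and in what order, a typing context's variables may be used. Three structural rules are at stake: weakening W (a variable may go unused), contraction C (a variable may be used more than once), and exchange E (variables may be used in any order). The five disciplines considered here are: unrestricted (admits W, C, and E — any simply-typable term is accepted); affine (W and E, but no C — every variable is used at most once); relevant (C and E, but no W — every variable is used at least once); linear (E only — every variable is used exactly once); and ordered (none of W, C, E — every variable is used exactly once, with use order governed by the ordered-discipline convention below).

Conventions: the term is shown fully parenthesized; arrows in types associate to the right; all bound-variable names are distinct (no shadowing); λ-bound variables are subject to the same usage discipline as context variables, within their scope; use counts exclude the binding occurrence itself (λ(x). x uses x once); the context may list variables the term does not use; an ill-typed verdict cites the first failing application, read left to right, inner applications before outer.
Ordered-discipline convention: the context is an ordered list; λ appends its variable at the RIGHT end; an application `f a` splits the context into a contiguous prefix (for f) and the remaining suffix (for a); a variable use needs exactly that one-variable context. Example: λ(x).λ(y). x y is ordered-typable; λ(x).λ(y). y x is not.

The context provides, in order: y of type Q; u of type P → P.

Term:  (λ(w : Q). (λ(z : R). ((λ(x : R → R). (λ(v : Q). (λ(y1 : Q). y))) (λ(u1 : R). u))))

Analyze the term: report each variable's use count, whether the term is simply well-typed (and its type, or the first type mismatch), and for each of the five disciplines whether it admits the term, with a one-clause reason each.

use counts: y=1, u=1, w (bound)=0, z (bound)=0, x (bound)=0, v (bound)=0, y1 (bound)=0, u1 (bound)=0
use order (left to right): y, u
typing: ill-typed: an application expects R → R but receives R → P → P
ordered: ✗, the type mismatch rejects it
linear: ✗, not simply typable
affine: ✗, fails simple typing
relevant: ✗, a type mismatch blocks all five
unrestricted: ✗, the type mismatch rejects it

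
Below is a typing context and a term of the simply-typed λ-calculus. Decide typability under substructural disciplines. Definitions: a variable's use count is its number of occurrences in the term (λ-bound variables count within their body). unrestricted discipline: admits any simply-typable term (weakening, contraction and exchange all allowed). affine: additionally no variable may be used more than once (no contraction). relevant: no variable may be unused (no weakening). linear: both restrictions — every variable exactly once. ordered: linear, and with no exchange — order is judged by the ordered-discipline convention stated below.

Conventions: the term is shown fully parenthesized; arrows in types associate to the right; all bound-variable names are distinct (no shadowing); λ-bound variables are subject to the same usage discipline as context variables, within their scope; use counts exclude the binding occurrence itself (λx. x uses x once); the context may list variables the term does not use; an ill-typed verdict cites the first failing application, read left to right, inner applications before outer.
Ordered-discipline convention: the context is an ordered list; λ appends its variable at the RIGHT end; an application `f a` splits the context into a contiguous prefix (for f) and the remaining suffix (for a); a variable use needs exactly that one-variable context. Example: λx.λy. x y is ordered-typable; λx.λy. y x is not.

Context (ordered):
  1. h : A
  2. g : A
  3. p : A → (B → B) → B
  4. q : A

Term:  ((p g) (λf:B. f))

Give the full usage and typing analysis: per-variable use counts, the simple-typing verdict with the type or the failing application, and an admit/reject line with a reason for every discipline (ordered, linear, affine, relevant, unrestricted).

use counts: h=0; g=1; p=1; q=0; f [bound]=1
uses in reading order: p, g, f
typing: the term checks, with type B
ordered: ✗ — needs weakening: h, q unused
linear: ✗ — needs weakening: h, q unused
affine: ✓ — no duplicate uses among h, g, p, q, f
relevant: ✗ — needs weakening: h, q unused
unrestricted: ✓ — type-checks (B) and nothing is barred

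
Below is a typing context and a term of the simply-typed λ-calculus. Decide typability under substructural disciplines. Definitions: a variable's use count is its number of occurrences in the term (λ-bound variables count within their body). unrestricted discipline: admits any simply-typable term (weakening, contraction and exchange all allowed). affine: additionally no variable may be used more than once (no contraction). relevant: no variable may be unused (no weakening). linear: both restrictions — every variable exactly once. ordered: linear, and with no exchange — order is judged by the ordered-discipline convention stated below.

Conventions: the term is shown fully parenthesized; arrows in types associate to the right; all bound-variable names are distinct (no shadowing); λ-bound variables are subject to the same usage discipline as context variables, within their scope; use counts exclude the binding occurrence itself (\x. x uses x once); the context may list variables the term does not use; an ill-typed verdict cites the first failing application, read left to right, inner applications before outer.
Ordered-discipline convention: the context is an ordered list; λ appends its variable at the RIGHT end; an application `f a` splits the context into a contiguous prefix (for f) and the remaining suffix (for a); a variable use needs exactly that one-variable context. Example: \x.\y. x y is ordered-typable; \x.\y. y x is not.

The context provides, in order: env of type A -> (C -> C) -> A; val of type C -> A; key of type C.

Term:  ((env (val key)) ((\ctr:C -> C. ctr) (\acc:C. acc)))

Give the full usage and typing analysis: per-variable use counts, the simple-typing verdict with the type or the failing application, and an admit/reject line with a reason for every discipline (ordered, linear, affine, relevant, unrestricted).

usage: env: 1×, val: 1×, key: 1×, ctr (bound): 1×, acc (bound): 1×
use order (left to right): env, val, key, ctr, acc
typing: well-typed — term : A
ordered: ✓ — single-use (env, val, key, ctr, acc), ordered derivation ok
linear: ✓ — exactly-once usage across env, val, key, ctr, acc
affine: ✓ — env, val, key, ctr, acc: no repeats, contraction unneeded
relevant: ✓ — at least one use each (env, val, key, ctr, acc)
unrestricted: ✓ — well-typed at A; no restrictions here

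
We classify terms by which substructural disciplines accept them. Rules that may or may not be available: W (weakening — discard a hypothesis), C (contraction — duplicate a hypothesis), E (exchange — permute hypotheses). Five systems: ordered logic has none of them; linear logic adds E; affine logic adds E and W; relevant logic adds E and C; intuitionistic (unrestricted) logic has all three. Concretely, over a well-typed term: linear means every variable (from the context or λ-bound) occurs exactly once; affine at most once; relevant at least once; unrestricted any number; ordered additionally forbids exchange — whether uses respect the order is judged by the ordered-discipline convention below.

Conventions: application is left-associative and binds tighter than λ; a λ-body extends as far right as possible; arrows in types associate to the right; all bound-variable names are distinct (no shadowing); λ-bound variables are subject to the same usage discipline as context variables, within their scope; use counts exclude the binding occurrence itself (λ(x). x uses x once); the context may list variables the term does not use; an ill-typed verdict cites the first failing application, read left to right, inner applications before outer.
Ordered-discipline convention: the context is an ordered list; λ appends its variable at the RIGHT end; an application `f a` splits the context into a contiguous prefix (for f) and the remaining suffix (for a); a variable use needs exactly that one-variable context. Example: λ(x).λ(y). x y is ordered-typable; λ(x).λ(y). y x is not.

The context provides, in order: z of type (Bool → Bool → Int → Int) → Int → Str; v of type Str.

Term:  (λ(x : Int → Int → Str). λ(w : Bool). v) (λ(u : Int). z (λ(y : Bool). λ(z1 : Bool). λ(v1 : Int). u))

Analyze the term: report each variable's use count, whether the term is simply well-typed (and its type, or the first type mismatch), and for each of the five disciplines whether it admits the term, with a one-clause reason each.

usage: z=1; v=1; x (bound)=0; w (bound)=0; u (bound)=1; y (bound)=0; z1 (bound)=0; v1 (bound)=0
uses in reading order: v, z, u
typing: well-typed at Bool → Str
ordered: ✗ — unused: x, w, y, z1, v1 — weakening required
linear: ✗ — unused: x, w, y, z1, v1 — weakening required
affine: ✓ — z, v, x, w, u, y, z1, v1: no repeats, contraction unneeded
relevant: ✗ — unused: x, w, y, z1, v1 — weakening required
unrestricted: ✓ — typability at Bool → Str is all that's needed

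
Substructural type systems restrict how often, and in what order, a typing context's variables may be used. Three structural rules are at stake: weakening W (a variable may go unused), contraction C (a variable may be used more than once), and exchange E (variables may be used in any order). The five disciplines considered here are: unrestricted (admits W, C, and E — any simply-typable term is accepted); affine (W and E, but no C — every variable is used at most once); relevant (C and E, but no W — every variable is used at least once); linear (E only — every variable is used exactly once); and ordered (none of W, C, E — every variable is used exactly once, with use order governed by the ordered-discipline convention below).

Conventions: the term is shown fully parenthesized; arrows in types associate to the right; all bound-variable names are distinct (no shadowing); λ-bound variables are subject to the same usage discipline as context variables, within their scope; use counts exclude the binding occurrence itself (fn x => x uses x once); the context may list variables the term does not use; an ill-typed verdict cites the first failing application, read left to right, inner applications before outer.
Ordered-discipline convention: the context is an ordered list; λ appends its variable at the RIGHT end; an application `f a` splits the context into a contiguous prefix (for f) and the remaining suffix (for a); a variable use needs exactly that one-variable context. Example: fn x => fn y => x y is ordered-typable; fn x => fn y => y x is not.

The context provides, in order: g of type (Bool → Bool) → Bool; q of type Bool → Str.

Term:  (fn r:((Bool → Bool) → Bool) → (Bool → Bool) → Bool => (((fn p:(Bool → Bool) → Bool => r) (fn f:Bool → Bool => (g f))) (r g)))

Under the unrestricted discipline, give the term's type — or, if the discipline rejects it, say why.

term : (((Bool → Bool) → Bool) → (Bool → Bool) → Bool) → (Bool → Bool) → Bool
counts: g=2, q=0, r (λ-bound)=2, p (λ-bound)=0, f (λ-bound)=1
uses in reading order: r, g, f, r, g
typing: well-typed at (((Bool → Bool) → Bool) → (Bool → Bool) → Bool) → (Bool → Bool) → Bool
all disciplines: ordered ✗ · linear ✗ · affine ✗ · relevant ✗ · unrestricted ✓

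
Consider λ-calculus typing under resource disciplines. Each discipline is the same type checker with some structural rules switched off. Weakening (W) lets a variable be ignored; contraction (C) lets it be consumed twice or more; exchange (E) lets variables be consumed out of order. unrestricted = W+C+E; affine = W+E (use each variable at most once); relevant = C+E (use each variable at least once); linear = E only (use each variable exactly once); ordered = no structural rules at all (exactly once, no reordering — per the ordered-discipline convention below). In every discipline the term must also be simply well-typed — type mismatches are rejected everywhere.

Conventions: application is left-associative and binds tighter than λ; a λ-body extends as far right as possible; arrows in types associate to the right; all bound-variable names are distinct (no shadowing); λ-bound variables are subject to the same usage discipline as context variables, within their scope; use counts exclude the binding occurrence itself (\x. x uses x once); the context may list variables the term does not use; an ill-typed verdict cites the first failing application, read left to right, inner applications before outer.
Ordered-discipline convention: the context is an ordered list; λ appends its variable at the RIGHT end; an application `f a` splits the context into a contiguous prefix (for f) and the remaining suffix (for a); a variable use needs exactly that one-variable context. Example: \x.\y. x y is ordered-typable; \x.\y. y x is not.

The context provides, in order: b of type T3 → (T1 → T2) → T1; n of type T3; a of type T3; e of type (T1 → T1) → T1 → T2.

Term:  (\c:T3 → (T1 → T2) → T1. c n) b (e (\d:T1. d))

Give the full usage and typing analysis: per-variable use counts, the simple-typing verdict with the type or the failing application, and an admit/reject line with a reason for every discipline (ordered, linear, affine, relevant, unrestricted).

usage: b: 1, n: 1, a: 0, e: 1, c [bound]: 1, d [bound]: 1
left-to-right use order: c, n, b, e, d
typing: ✓ — T1
ordered ✗ (unused: a — weakening required)
linear ✗ (unused: a — weakening required)
affine ✓ (none of b, n, a, e, c, d used more than once)
relevant ✗ (unused: a — weakening required)
unrestricted ✓ (type-checks (T1) and nothing is barred)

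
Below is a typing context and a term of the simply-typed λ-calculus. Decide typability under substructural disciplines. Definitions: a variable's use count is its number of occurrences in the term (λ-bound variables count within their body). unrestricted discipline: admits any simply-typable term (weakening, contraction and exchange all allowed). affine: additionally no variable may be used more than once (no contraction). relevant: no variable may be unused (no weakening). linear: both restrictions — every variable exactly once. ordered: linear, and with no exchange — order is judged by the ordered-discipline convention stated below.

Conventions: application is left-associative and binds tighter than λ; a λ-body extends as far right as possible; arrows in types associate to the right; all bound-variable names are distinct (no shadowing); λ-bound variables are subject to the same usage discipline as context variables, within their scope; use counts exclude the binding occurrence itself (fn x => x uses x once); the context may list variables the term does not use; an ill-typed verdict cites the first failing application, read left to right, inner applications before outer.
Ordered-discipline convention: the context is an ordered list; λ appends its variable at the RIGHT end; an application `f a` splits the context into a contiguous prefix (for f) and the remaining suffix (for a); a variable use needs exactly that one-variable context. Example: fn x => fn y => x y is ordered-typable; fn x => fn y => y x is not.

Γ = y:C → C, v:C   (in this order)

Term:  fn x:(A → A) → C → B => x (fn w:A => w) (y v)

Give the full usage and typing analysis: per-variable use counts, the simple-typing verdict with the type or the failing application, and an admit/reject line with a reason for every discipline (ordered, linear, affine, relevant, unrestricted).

counts: y=1, v=1, x (λ-bound)=1, w (λ-bound)=1
use order (left to right): x, w, y, v
typing: ✓ — ((A → A) → C → B) → B
ordered: ✗ — no contiguous prefix/suffix split fits x, w, y, v
linear: ✓ — exactly-once usage across y, v, x, w
affine: ✓ — y, v, x, w: no repeats, contraction unneeded
relevant: ✓ — none of y, v, x, w goes unused
unrestricted: ✓ — well-typed at ((A → A) → C → B) → B; no restrictions here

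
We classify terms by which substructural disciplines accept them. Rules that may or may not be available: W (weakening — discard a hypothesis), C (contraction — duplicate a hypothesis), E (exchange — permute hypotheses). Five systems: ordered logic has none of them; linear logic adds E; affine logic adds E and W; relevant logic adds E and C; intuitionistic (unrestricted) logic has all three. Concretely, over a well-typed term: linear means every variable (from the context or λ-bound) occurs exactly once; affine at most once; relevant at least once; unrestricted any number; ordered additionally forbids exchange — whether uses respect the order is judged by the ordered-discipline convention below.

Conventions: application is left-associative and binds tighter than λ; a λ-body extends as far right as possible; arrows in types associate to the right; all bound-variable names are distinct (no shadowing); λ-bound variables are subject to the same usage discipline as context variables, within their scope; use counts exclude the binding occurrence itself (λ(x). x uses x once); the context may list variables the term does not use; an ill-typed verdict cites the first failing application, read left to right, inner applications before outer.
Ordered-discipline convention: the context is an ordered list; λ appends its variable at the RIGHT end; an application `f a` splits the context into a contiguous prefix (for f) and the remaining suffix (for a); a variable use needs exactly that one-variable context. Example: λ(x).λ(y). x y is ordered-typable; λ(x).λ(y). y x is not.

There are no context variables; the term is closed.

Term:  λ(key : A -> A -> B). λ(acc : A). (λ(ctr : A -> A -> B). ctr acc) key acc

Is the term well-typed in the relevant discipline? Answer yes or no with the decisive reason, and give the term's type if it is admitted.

yes — at least one use each (key, acc, ctr); term : (A -> A -> B) -> A -> B
usage: key (λ-bound): 1, acc (λ-bound): 2, ctr (λ-bound): 1
uses in reading order: ctr, acc, key, acc
typing: well-typed — term : (A -> A -> B) -> A -> B
summary: ordered ✗, linear ✗, affine ✗, relevant ✓, unrestricted ✓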